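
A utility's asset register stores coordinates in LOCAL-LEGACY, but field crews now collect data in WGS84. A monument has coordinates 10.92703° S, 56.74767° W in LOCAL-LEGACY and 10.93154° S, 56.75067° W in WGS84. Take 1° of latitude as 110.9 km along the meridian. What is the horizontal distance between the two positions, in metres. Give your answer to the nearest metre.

Δφ = -10.93154° − -10.92703° = -0.00451°; Δλ = -56.75067° − -56.74767° = -0.00300°.
ΔN = Δφ × 110900 = -500.2 m; ΔE = Δλ × 110900 × cos(-10.92703°) = -0.00300 × 110900 × 0.981869 = -326.7 m.
Distance = √(ΔE² + ΔN²) = √((-326.7)² + (-500.2)²) = 597.4 m.

597 m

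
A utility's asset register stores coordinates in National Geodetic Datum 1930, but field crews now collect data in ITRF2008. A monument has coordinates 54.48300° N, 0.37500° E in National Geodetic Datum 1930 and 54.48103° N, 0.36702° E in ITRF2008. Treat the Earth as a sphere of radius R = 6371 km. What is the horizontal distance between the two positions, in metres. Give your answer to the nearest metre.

Δφ = 54.48103° − 54.48300° = -0.00197°; Δλ = 0.36702° − 0.37500° = -0.00798°.
1° along a meridian = πR/180 = 111195 m.
ΔN = Δφ × 111195 = -219.1 m; ΔE = Δλ × 111195 × cos(54.48300°) = -0.00798 × 111195 × 0.580944 = -515.5 m.
Distance = √(ΔE² + ΔN²) = √((-515.5)² + (-219.1)²) = 560.1 m.

560 m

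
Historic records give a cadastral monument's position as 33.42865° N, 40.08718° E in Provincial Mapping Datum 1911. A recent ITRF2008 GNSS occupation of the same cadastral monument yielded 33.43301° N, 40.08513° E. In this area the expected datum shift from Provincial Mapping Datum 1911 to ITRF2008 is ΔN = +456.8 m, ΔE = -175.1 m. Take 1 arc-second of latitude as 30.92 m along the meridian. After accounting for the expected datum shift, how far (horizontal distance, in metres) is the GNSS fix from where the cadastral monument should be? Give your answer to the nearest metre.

Observed coordinate differences: Δφ = +0.00436°, Δλ = -0.00205°.
Converting to metres (1° lat = 111312 m, cos φ = 0.834572): observed ΔN = 485.3 m, observed ΔE = -190.4 m.
Subtracting the expected shift leaves a residual of 485.3 − (456.8) = 28.5 m north and -190.4 − (-175.1) = -15.3 m east.
Residual distance = √(28.5² + (-15.3)²) = 32.4 m.

32 m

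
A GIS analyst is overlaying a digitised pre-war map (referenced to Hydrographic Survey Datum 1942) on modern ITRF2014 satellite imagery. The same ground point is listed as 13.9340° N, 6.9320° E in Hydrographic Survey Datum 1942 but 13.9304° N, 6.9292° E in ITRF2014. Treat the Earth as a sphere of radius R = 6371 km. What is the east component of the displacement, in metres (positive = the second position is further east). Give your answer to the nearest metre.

Δφ = 13.9304° − 13.9340° = -0.0036°; Δλ = 6.9292° − 6.9320° = -0.0028°.
1° along a meridian = πR/180 = 111195 m.
ΔN = Δφ × 111195 = -400.3 m; ΔE = Δλ × 111195 × cos(13.9340°) = -0.0028 × 111195 × 0.970574 = -302.2 m.

ΔE = -302 m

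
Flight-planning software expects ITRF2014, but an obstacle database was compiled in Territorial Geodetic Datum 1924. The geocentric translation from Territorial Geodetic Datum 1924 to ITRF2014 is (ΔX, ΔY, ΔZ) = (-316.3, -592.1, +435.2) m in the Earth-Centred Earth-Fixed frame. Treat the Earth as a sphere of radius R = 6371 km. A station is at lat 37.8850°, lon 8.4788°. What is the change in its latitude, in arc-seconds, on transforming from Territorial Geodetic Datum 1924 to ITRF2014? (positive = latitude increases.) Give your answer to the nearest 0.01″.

sin φ = 0.614079, cos φ = 0.789245, sin λ = 0.147443, cos λ = 0.989070.
North component: ΔN = −sin φ cos λ·ΔX − sin φ sin λ·ΔY + cos φ·ΔZ = −(0.614079)(0.989070)(-316.3) − (0.614079)(0.147443)(-592.1) + (0.789245)(435.2) = 589.20 m.
1° of latitude spans πR/180 = 111195 m, so Δφ = 589.20 / 111195 × 3600 = 19.076″.

Δφ = 19.08″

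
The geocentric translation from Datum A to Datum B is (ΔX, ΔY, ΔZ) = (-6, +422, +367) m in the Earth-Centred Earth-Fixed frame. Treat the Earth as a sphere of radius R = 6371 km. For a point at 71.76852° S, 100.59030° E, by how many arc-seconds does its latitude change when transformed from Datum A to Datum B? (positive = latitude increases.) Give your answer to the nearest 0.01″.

sin φ = -0.949800, cos φ = 0.312857, sin λ = 0.982966, cos λ = -0.183785.
North component: ΔN = −sin φ cos λ·ΔX − sin φ sin λ·ΔY + cos φ·ΔZ = −(-0.949800)(-0.183785)(-6) − (-0.949800)(0.982966)(422) + (0.312857)(367) = 509.85 m.
1° of latitude spans πR/180 = 111195 m, so Δφ = 509.85 / 111195 × 3600 = 16.507″.

Δφ = 16.51″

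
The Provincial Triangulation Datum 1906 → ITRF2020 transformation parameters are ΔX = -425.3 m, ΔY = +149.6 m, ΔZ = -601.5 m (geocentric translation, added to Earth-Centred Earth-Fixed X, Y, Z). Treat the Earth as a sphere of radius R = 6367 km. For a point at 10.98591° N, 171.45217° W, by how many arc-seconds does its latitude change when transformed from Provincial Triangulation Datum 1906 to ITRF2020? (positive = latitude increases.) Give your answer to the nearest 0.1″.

sin φ = 0.190568, cos φ = 0.981674, sin λ = -0.148635, cos λ = -0.988892.
North component: ΔN = −sin φ cos λ·ΔX − sin φ sin λ·ΔY + cos φ·ΔZ = −(0.190568)(-0.988892)(-425.3) − (0.190568)(-0.148635)(149.6) + (0.981674)(-601.5) = -666.39 m.
1° of latitude spans πR/180 = 111125 m, so Δφ = -666.39 / 111125 × 3600 = -21.588″.

Δφ = -21.6″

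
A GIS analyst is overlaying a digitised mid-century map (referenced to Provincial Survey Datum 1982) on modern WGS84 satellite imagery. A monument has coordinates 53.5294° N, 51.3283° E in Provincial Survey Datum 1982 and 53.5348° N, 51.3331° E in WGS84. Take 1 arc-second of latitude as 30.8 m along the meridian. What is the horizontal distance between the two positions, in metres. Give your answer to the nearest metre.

Δφ = 53.5348° − 53.5294° = +0.0054°; Δλ = 51.3331° − 51.3283° = +0.0048°.
1° of latitude = 3600 × 30.80 = 110880 m.
ΔN = Δφ × 110880 = 598.8 m; ΔE = Δλ × 110880 × cos(53.5294°) = +0.0048 × 110880 × 0.594410 = 316.4 m.
Distance = √(ΔE² + ΔN²) = √(316.4² + 598.8²) = 677.2 m.

677 m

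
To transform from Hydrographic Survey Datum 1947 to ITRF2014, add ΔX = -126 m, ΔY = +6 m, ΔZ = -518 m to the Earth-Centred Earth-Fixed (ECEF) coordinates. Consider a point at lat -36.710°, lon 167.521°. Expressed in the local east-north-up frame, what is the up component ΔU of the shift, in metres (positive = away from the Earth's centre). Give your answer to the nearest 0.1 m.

At φ = -36.710°, λ = 167.521°: sin φ = -0.597765, cos φ = 0.801671, sin λ = 0.216082, cos λ = -0.976375.
ΔU = cos φ cos λ·ΔX + cos φ sin λ·ΔY + sin φ·ΔZ = (0.801671)(-0.976375)(-126) + (0.801671)(0.216082)(6) + (-0.597765)(-518) = 409.31 m.

ΔU = 409.3 m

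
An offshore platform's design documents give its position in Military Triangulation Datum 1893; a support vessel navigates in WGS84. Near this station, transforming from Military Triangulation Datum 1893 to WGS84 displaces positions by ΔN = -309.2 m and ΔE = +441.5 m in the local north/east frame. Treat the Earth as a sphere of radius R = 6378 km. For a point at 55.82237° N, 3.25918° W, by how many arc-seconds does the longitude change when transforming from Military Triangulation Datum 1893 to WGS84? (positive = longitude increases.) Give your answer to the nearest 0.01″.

Δλ = 25.42″

At latitude 55.82237°, cos φ = 0.561760.
One radian of longitude at latitude φ spans R cos φ, so Δλ = ΔE / (R cos φ) = 441.5 / (6378000 × 0.561760) = 1.2322e-04 rad = 25.417″.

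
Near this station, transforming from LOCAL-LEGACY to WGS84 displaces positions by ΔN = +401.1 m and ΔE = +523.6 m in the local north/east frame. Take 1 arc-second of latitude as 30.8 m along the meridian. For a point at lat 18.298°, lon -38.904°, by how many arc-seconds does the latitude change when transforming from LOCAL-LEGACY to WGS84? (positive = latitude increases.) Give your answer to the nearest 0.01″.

Δφ = 13.02″

1″ of latitude = 30.80 m, so Δφ = 401.1 / 30.80 = 13.023″.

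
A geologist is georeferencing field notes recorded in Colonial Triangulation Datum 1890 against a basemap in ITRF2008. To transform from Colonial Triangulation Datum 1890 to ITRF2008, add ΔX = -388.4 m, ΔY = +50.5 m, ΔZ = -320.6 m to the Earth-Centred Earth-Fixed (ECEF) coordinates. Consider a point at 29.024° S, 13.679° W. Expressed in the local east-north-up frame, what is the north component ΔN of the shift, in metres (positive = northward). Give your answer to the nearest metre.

ΔN = -469 m

The local north axis is (−sin φ cos λ, −sin φ sin λ, cos φ), giving ΔN = -183.097 − 5.794 − 280.338 = -469.23 m.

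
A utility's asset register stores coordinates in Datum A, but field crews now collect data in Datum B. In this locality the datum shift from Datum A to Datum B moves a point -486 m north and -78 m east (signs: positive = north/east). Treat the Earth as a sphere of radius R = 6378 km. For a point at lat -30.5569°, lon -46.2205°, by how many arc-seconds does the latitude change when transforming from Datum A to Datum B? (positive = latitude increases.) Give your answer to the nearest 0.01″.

On a sphere of radius R, 1 rad of latitude = R, so Δφ = ΔN / R = -486.0 / 6378000 = -7.6199e-05 rad = -15.717″.

Δφ = -15.72″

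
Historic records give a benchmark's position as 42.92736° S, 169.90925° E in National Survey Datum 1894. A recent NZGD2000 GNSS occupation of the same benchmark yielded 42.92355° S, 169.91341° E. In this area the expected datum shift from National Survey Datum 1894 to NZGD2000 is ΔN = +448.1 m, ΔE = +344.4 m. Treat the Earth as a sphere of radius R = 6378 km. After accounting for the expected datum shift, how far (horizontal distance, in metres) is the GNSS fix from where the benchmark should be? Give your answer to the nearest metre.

25 m

Observed coordinate differences: Δφ = +0.00381°, Δλ = +0.00416°.
Converting to metres (1° lat = 111317 m, cos φ = 0.732218): observed ΔN = 424.1 m, observed ΔE = 339.1 m.
Subtracting the expected shift leaves a residual of 424.1 − (448.1) = -24.0 m north and 339.1 − (344.4) = -5.3 m east.
Residual distance = √((-24.0)² + (-5.3)²) = 24.6 m.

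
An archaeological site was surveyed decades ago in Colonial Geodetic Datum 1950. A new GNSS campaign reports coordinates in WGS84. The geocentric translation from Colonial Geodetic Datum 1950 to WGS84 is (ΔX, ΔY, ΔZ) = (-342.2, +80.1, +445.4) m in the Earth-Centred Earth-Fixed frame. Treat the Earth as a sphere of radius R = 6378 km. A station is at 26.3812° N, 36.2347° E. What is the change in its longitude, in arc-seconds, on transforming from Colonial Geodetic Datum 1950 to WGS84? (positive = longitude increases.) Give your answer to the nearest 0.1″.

Δλ = 9.6″

sin φ = 0.444341, cos φ = 0.895858, sin λ = 0.591094, cos λ = 0.806602.
East component: ΔE = −sin λ·ΔX + cos λ·ΔY = −(0.591094)(-342.2) + (0.806602)(80.1) = 266.88 m.
1° of latitude spans πR/180 = 111317 m; at latitude φ, 1° of longitude spans that × cos φ = 99724.3 m, so Δλ = 266.88 / 99724.3 × 3600 = 9.634″.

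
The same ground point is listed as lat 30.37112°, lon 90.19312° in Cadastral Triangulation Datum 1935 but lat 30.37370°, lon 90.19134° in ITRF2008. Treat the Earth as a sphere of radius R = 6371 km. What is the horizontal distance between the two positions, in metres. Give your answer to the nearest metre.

334 m

Δφ = 30.37370° − 30.37112° = +0.00258°; Δλ = 90.19134° − 90.19312° = -0.00178°.
1° along a meridian = πR/180 = 111195 m.
ΔN = Δφ × 111195 = 286.9 m; ΔE = Δλ × 111195 × cos(30.37112°) = -0.00178 × 111195 × 0.862769 = -170.8 m.
Distance = √(ΔE² + ΔN²) = √((-170.8)² + 286.9²) = 333.9 m.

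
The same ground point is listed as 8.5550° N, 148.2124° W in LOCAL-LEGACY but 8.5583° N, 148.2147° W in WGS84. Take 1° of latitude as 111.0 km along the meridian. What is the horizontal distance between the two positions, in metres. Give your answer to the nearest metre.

Δφ = 8.5583° − 8.5550° = +0.0033°; Δλ = -148.2147° − -148.2124° = -0.0023°.
ΔN = Δφ × 111000 = 366.3 m; ΔE = Δλ × 111000 × cos(8.5550°) = -0.0023 × 111000 × 0.988874 = -252.5 m.
Distance = √(ΔE² + ΔN²) = √((-252.5)² + 366.3²) = 444.9 m.

445 m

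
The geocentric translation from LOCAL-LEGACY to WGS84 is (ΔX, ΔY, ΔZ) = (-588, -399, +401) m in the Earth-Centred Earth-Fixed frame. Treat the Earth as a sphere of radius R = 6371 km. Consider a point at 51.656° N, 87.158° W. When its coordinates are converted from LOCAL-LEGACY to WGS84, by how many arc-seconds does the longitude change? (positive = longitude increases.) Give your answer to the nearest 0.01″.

sin φ = 0.784300, cos φ = 0.620382, sin λ = -0.998770, cos λ = 0.049582.
East component: ΔE = −sin λ·ΔX + cos λ·ΔY = −(-0.998770)(-588) + (0.049582)(-399) = -607.06 m.
1° of latitude spans πR/180 = 111195 m; at latitude φ, 1° of longitude spans that × cos φ = 68983.3 m, so Δλ = -607.06 / 68983.3 × 3600 = -31.680″.

Δλ = -31.68″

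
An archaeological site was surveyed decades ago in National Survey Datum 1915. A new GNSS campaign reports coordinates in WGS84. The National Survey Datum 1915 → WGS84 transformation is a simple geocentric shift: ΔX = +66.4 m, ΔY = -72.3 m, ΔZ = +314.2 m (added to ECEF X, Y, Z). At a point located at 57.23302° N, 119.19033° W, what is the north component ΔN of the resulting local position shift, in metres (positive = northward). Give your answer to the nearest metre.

ΔN = 144 m

At φ = 57.23302°, λ = -119.19033°: sin φ = 0.840879, cos φ = 0.541224, sin λ = -0.873004, cos λ = -0.487712.
ΔN = −sin φ cos λ·ΔX − sin φ sin λ·ΔY + cos φ·ΔZ = −(0.840879)(-0.487712)(66.4) − (0.840879)(-0.873004)(-72.3) + (0.541224)(314.2) = 144.21 m.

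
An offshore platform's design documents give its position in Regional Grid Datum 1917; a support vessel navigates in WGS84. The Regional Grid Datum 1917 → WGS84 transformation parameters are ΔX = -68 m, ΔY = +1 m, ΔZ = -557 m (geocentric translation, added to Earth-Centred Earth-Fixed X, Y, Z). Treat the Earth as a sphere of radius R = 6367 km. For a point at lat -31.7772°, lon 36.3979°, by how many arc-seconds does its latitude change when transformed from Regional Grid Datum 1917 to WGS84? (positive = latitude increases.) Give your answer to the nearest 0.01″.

sin φ = -0.526618, cos φ = 0.850102, sin λ = 0.593389, cos λ = 0.804916.
North component: ΔN = −sin φ cos λ·ΔX − sin φ sin λ·ΔY + cos φ·ΔZ = −(-0.526618)(0.804916)(-68) − (-0.526618)(0.593389)(1) + (0.850102)(-557) = -502.02 m.
1° of latitude spans πR/180 = 111125 m, so Δφ = -502.02 / 111125 × 3600 = -16.263″.

Δφ = -16.26″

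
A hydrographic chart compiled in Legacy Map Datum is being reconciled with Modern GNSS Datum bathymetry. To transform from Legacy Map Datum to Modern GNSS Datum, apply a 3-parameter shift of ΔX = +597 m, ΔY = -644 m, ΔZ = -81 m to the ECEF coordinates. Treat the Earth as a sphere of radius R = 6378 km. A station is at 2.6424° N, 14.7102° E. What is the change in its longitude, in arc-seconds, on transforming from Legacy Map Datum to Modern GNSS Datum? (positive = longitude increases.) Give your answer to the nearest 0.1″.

sin φ = 0.046102, cos φ = 0.998937, sin λ = 0.253930, cos λ = 0.967223.
East component: ΔE = −sin λ·ΔX + cos λ·ΔY = −(0.253930)(597) + (0.967223)(-644) = -774.49 m.
1° of latitude spans πR/180 = 111317 m; at latitude φ, 1° of longitude spans that × cos φ = 111198.7 m, so Δλ = -774.49 / 111198.7 × 3600 = -25.074″.

Δλ = -25.1″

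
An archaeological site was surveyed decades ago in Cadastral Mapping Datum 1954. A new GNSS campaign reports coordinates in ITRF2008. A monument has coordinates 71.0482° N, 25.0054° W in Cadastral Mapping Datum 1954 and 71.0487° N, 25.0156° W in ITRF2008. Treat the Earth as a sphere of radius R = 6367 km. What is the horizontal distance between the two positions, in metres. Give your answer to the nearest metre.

Δφ = 71.0487° − 71.0482° = +0.0005°; Δλ = -25.0156° − -25.0054° = -0.0102°.
1° along a meridian = πR/180 = 111125 m.
ΔN = Δφ × 111125 = 55.6 m; ΔE = Δλ × 111125 × cos(71.0482°) = -0.0102 × 111125 × 0.324773 = -368.1 m.
Distance = √(ΔE² + ΔN²) = √((-368.1)² + 55.6²) = 372.3 m.

372 m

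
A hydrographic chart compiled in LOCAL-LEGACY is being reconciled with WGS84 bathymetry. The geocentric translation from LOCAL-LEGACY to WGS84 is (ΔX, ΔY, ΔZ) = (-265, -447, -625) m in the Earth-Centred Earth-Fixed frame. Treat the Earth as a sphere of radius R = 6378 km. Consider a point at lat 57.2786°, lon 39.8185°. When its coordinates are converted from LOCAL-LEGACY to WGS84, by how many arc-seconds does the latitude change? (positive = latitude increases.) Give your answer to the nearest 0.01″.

sin φ = 0.841309, cos φ = 0.540555, sin λ = 0.640358, cos λ = 0.768077.
North component: ΔN = −sin φ cos λ·ΔX − sin φ sin λ·ΔY + cos φ·ΔZ = −(0.841309)(0.768077)(-265) − (0.841309)(0.640358)(-447) + (0.540555)(-625) = 74.21 m.
1° of latitude spans πR/180 = 111317 m, so Δφ = 74.21 / 111317 × 3600 = 2.400″.

Δφ = 2.40″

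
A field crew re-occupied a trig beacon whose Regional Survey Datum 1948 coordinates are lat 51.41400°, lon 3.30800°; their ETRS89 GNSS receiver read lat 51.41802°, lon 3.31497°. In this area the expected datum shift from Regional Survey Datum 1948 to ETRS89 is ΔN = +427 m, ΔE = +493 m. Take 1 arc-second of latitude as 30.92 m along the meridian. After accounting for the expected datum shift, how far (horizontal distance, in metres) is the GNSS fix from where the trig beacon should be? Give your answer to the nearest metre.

Observed coordinate differences: Δφ = +0.00402°, Δλ = +0.00697°.
Converting to metres (1° lat = 111312 m, cos φ = 0.623689): observed ΔN = 447.5 m, observed ΔE = 483.9 m.
Subtracting the expected shift leaves a residual of 447.5 − (427) = 20.5 m north and 483.9 − (493) = -9.1 m east.
Residual distance = √(20.5² + (-9.1)²) = 22.4 m.

22 m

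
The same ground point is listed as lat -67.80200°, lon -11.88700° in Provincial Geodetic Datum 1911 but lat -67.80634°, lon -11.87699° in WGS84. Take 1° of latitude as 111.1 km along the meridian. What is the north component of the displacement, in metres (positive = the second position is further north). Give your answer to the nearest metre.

ΔN = -482 m

Δφ = -67.80634° − -67.80200° = -0.00434°; Δλ = -11.87699° − -11.88700° = +0.01001°.
ΔN = Δφ × 111100 = -482.2 m; ΔE = Δλ × 111100 × cos(-67.80200°) = +0.01001 × 111100 × 0.377808 = 420.2 m.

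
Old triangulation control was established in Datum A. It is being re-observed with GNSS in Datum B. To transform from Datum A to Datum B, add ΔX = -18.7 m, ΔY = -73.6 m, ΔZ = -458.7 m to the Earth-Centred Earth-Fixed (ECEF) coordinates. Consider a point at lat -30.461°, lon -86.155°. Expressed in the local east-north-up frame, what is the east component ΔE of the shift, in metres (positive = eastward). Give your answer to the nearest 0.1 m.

At φ = -30.461°, λ = -86.155°: sin φ = -0.506952, cos φ = 0.861974, sin λ = -0.997749, cos λ = 0.067058.
ΔE = −sin λ·ΔX + cos λ·ΔY = −(-0.997749)·(-18.7) + (0.067058)·(-73.6) = -23.59 m.

ΔE = -23.6 m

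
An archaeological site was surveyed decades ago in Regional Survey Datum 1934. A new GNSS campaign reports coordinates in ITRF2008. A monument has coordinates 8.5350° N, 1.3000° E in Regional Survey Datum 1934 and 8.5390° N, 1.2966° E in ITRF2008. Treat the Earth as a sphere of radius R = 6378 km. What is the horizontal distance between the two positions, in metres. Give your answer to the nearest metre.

582 m

Δφ = 8.5390° − 8.5350° = +0.0040°; Δλ = 1.2966° − 1.3000° = -0.0034°.
1° along a meridian = πR/180 = 111317 m.
ΔN = Δφ × 111317 = 445.3 m; ΔE = Δλ × 111317 × cos(8.5350°) = -0.0034 × 111317 × 0.988925 = -374.3 m.
Distance = √(ΔE² + ΔN²) = √((-374.3)² + 445.3²) = 581.7 m.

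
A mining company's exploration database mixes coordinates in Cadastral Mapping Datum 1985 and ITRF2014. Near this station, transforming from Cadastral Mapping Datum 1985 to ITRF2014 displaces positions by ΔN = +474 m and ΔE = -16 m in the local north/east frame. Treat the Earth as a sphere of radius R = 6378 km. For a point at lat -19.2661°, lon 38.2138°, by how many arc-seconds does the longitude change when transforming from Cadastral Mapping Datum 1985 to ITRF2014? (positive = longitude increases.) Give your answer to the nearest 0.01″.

Δλ = -0.55″

At latitude -19.2661°, cos φ = 0.943996.
One radian of longitude at latitude φ spans R cos φ, so Δλ = ΔE / (R cos φ) = -16.0 / (6378000 × 0.943996) = -2.6575e-06 rad = -0.548″.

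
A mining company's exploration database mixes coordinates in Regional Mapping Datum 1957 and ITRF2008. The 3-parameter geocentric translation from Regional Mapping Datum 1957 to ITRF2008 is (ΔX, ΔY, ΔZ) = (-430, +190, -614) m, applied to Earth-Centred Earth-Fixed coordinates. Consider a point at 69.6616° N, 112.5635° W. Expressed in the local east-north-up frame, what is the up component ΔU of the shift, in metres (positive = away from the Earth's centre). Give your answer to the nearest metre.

At φ = 69.6616°, λ = -112.5635°: sin φ = 0.937656, cos φ = 0.347564, sin λ = -0.923455, cos λ = -0.383707.
ΔU = cos φ cos λ·ΔX + cos φ sin λ·ΔY + sin φ·ΔZ = (0.347564)(-0.383707)(-430) + (0.347564)(-0.923455)(190) + (0.937656)(-614) = -579.36 m.

ΔU = -579 m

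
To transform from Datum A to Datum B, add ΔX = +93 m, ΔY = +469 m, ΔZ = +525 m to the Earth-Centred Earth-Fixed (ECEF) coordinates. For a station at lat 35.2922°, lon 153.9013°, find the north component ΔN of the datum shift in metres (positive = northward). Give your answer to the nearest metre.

ΔN = 358 m

The local north axis is (−sin φ cos λ, −sin φ sin λ, cos φ), giving ΔN = 48.252 − 119.202 + 428.514 = 357.56 m.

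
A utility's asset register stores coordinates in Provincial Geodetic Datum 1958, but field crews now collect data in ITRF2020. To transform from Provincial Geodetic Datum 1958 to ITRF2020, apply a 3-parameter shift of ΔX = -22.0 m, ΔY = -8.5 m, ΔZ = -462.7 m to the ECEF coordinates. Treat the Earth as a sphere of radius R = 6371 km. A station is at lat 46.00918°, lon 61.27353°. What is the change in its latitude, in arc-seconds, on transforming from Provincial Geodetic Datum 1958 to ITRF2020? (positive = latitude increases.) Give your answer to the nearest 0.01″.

sin φ = 0.719451, cos φ = 0.694543, sin λ = 0.876924, cos λ = 0.480629.
North component: ΔN = −sin φ cos λ·ΔX − sin φ sin λ·ΔY + cos φ·ΔZ = −(0.719451)(0.480629)(-22.0) − (0.719451)(0.876924)(-8.5) + (0.694543)(-462.7) = -308.40 m.
1° of latitude spans πR/180 = 111195 m, so Δφ = -308.40 / 111195 × 3600 = -9.984″.

Δφ = -9.98″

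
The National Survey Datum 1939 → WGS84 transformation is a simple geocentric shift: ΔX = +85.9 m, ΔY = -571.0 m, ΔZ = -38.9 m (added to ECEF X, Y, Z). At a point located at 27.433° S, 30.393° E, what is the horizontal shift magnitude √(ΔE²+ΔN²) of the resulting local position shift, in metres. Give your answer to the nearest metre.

At φ = -27.433°, λ = 30.393°: sin φ = -0.460711, cos φ = 0.887550, sin λ = 0.505928, cos λ = 0.862575.
ΔE = −sin λ·ΔX + cos λ·ΔY = −(0.505928)·(85.9) + (0.862575)·(-571.0) = -535.99 m.
ΔN = −sin φ cos λ·ΔX − sin φ sin λ·ΔY + cos φ·ΔZ = −(-0.460711)(0.862575)(85.9) − (-0.460711)(0.505928)(-571.0) + (0.887550)(-38.9) = -133.48 m.
Horizontal magnitude = √(ΔE² + ΔN²) = √((-535.99)² + (-133.48)²) = 552.36 m.

552 m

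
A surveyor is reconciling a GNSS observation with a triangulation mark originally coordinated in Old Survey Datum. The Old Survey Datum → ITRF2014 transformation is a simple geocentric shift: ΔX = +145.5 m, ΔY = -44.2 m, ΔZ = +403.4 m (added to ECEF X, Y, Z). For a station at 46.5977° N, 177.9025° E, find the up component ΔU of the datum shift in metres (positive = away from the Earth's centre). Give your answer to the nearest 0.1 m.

ΔU = 192.1 m

At φ = 46.5977°, λ = 177.9025°: sin φ = 0.726547, cos φ = 0.687117, sin λ = 0.036600, cos λ = -0.999330.
ΔU = cos φ cos λ·ΔX + cos φ sin λ·ΔY + sin φ·ΔZ = (0.687117)(-0.999330)(145.5) + (0.687117)(0.036600)(-44.2) + (0.726547)(403.4) = 192.07 m.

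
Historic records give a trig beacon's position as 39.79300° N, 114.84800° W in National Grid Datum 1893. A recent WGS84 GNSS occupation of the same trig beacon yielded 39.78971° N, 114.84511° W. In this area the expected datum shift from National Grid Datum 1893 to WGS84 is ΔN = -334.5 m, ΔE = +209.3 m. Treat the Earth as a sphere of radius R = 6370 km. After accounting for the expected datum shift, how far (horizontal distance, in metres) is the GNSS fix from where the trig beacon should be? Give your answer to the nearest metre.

Observed coordinate differences: Δφ = -0.00329°, Δλ = +0.00289°.
Converting to metres (1° lat = 111177 m, cos φ = 0.768362): observed ΔN = -365.8 m, observed ΔE = 246.9 m.
Subtracting the expected shift leaves a residual of -365.8 − (-334.5) = -31.3 m north and 246.9 − (209.3) = 37.6 m east.
Residual distance = √((-31.3)² + 37.6²) = 48.9 m.

49 m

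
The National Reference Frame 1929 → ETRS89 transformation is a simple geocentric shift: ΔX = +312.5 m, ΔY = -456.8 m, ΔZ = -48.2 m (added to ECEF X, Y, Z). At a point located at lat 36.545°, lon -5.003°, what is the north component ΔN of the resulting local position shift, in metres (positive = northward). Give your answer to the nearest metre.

The local north axis is (−sin φ cos λ, −sin φ sin λ, cos φ), giving ΔN = -185.370 − 23.721 − 38.723 = -247.81 m.

ΔN = -248 m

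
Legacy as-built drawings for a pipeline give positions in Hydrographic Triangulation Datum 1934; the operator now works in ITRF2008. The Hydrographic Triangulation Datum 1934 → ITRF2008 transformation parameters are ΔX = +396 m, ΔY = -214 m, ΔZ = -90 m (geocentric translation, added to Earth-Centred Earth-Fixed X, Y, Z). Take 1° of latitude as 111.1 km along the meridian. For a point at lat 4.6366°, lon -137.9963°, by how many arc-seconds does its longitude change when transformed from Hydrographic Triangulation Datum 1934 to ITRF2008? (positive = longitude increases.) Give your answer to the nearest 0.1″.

sin φ = 0.080836, cos φ = 0.996727, sin λ = -0.669179, cos λ = -0.743102.
East component: ΔE = −sin λ·ΔX + cos λ·ΔY = −(-0.669179)(396) + (-0.743102)(-214) = 424.02 m.
1° of latitude spans 111100 m; at latitude φ, 1° of longitude spans that × cos φ = 110736.4 m, so Δλ = 424.02 / 110736.4 × 3600 = 13.785″.

Δλ = 13.8″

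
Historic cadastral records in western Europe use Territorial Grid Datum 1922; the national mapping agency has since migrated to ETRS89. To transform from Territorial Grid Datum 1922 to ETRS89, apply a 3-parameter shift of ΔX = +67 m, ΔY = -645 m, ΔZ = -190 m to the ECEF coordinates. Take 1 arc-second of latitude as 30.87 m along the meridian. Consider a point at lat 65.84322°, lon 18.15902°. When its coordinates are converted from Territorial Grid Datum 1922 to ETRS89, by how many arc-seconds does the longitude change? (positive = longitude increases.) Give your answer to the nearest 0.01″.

sin φ = 0.912429, cos φ = 0.409235, sin λ = 0.311655, cos λ = 0.950195.
East component: ΔE = −sin λ·ΔX + cos λ·ΔY = −(0.311655)(67) + (0.950195)(-645) = -633.76 m.
1° of latitude spans 3600 × 30.87 = 111132 m; at latitude φ, 1° of longitude spans that × cos φ = 45479.1 m, so Δλ = -633.76 / 45479.1 × 3600 = -50.166″.

Δλ = -50.17″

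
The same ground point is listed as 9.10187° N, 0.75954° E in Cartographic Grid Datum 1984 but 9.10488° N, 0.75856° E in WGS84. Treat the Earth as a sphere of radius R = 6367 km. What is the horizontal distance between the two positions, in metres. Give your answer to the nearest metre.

351 m

Δφ = 9.10488° − 9.10187° = +0.00301°; Δλ = 0.75856° − 0.75954° = -0.00098°.
1° along a meridian = πR/180 = 111125 m.
ΔN = Δφ × 111125 = 334.5 m; ΔE = Δλ × 111125 × cos(9.10187°) = -0.00098 × 111125 × 0.987409 = -107.5 m.
Distance = √(ΔE² + ΔN²) = √((-107.5)² + 334.5²) = 351.3 m.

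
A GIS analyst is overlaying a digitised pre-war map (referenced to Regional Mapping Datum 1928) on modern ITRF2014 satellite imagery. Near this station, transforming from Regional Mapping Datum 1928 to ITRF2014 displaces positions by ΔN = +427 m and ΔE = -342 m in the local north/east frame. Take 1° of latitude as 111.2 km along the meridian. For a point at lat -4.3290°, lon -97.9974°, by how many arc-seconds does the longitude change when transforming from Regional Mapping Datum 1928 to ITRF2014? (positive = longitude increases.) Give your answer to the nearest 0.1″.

At latitude -4.3290°, cos φ = 0.997147.
1° of longitude at this latitude = 111.2 × cos φ = 110.88 km, so Δλ = -342.0 / 110882.8 = -0.0030843° = -11.104″.

Δλ = -11.1″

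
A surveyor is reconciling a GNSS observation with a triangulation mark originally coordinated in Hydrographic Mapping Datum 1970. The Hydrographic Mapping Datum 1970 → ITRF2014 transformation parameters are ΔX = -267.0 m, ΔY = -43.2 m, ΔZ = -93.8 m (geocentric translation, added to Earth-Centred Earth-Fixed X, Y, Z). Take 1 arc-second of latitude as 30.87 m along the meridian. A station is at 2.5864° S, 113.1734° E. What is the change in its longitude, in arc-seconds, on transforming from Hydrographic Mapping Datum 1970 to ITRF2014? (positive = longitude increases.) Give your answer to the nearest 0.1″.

sin φ = -0.045126, cos φ = 0.998981, sin λ = 0.919318, cos λ = -0.393515.
East component: ΔE = −sin λ·ΔX + cos λ·ΔY = −(0.919318)(-267.0) + (-0.393515)(-43.2) = 262.46 m.
1° of latitude spans 3600 × 30.87 = 111132 m; at latitude φ, 1° of longitude spans that × cos φ = 111018.8 m, so Δλ = 262.46 / 111018.8 × 3600 = 8.511″.

Δλ = 8.5″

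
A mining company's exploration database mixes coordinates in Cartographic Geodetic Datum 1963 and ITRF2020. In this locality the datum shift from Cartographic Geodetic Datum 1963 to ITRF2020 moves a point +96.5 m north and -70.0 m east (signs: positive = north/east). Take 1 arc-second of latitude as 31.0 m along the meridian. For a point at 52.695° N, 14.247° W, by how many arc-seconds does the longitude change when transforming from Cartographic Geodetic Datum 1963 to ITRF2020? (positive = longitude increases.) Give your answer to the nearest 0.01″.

At latitude 52.695°, cos φ = 0.606058.
1″ of longitude at this latitude = 31.00 × cos φ = 18.7878 m, so Δλ = -70.0 / 18.7878 = -3.726″.

Δλ = -3.73″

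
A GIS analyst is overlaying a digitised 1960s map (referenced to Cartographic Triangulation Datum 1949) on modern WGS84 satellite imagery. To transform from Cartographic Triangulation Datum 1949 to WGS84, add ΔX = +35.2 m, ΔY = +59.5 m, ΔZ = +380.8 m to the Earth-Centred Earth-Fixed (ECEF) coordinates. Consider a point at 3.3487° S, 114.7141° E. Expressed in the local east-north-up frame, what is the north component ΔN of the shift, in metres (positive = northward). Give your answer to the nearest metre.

At φ = -3.3487°, λ = 114.7141°: sin φ = -0.058413, cos φ = 0.998293, sin λ = 0.908405, cos λ = -0.418091.
ΔN = −sin φ cos λ·ΔX − sin φ sin λ·ΔY + cos φ·ΔZ = −(-0.058413)(-0.418091)(35.2) − (-0.058413)(0.908405)(59.5) + (0.998293)(380.8) = 382.45 m.

ΔN = 382 m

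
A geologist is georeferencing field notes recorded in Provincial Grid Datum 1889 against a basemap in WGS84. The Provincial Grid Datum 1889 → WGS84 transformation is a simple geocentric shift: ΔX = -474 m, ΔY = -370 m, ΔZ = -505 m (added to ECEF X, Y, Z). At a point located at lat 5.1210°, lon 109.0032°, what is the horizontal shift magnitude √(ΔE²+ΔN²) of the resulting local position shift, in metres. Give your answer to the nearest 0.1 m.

747.7 m

At φ = 5.1210°, λ = 109.0032°: sin φ = 0.089259, cos φ = 0.996008, sin λ = 0.945500, cos λ = -0.325621.
ΔE = −sin λ·ΔX + cos λ·ΔY = −(0.945500)·(-474) + (-0.325621)·(-370) = 568.65 m.
ΔN = −sin φ cos λ·ΔX − sin φ sin λ·ΔY + cos φ·ΔZ = −(0.089259)(-0.325621)(-474) − (0.089259)(0.945500)(-370) + (0.996008)(-505) = -485.53 m.
Horizontal magnitude = √(ΔE² + ΔN²) = √(568.65² + (-485.53)²) = 747.73 m.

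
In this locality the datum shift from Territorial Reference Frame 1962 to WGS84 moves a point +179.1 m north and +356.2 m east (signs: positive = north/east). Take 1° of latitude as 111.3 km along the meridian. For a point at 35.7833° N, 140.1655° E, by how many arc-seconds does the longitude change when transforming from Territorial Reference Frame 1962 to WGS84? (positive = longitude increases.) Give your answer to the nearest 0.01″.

At latitude 35.7833°, cos φ = 0.811234.
1° of longitude at this latitude = 111.3 × cos φ = 90.29 km, so Δλ = 356.2 / 90290.4 = 0.0039450° = 14.202″.

Δλ = 14.20″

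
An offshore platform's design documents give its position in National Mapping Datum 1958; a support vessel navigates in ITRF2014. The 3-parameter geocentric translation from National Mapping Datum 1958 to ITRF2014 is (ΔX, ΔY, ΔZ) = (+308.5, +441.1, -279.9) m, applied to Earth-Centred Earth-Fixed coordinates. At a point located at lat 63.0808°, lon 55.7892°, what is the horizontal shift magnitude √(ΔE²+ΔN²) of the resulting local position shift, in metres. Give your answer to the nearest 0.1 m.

At φ = 63.0808°, λ = 55.7892°: sin φ = 0.891646, cos φ = 0.452734, sin λ = 0.826975, cos λ = 0.562239.
ΔE = −sin λ·ΔX + cos λ·ΔY = −(0.826975)·(308.5) + (0.562239)·(441.1) = -7.12 m.
ΔN = −sin φ cos λ·ΔX − sin φ sin λ·ΔY + cos φ·ΔZ = −(0.891646)(0.562239)(308.5) − (0.891646)(0.826975)(441.1) + (0.452734)(-279.9) = -606.63 m.
Horizontal magnitude = √(ΔE² + ΔN²) = √((-7.12)² + (-606.63)²) = 606.67 m.

606.7 m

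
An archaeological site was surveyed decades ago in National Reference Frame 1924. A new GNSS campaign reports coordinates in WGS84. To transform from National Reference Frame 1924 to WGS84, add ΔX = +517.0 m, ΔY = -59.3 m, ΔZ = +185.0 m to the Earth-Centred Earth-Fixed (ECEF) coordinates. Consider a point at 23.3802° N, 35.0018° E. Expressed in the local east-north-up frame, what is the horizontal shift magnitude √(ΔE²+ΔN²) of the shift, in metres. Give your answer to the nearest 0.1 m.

345.5 m

The local east axis at (φ, λ) is (−sin λ, cos λ, 0), so ΔE = −sin(35.0018°)·517.0 + cos(35.0018°)·(-59.3) = -345.13 m.
The local north axis is (−sin φ cos λ, −sin φ sin λ, cos φ), giving ΔN = -168.055 + 13.498 + 169.810 = 15.25 m.
Horizontal magnitude = √(ΔE² + ΔN²) = √((-345.13)² + 15.25²) = 345.46 m.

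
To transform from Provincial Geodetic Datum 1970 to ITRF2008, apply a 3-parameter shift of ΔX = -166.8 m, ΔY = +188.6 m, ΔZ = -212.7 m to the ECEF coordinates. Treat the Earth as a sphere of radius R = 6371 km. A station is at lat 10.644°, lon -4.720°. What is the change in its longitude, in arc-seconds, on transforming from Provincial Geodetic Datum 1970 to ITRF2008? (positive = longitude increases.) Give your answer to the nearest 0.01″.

sin φ = 0.184706, cos φ = 0.982794, sin λ = -0.082286, cos λ = 0.996609.
East component: ΔE = −sin λ·ΔX + cos λ·ΔY = −(-0.082286)(-166.8) + (0.996609)(188.6) = 174.24 m.
1° of latitude spans πR/180 = 111195 m; at latitude φ, 1° of longitude spans that × cos φ = 109281.7 m, so Δλ = 174.24 / 109281.7 × 3600 = 5.740″.

Δλ = 5.74″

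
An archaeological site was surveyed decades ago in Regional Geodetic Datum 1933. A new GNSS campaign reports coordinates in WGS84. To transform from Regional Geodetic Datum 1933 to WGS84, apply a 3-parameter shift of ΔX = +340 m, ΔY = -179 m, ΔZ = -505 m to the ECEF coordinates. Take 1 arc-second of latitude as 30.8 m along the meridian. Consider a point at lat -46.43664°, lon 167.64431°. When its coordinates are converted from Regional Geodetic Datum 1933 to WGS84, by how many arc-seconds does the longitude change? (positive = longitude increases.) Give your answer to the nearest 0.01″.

Δλ = 4.81″

sin φ = -0.724613, cos φ = 0.689156, sin λ = 0.213980, cos λ = -0.976838.
East component: ΔE = −sin λ·ΔX + cos λ·ΔY = −(0.213980)(340) + (-0.976838)(-179) = 102.10 m.
1° of latitude spans 3600 × 30.80 = 110880 m; at latitude φ, 1° of longitude spans that × cos φ = 76413.7 m, so Δλ = 102.10 / 76413.7 × 3600 = 4.810″.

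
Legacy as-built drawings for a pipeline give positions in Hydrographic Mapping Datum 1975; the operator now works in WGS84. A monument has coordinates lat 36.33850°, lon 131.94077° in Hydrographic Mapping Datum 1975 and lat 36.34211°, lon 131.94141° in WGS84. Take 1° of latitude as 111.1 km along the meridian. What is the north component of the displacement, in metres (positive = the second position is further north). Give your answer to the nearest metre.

Δφ = 36.34211° − 36.33850° = +0.00361°; Δλ = 131.94141° − 131.94077° = +0.00064°.
ΔN = Δφ × 111100 = 401.1 m; ΔE = Δλ × 111100 × cos(36.33850°) = +0.00064 × 111100 × 0.805530 = 57.3 m.

ΔN = 401 m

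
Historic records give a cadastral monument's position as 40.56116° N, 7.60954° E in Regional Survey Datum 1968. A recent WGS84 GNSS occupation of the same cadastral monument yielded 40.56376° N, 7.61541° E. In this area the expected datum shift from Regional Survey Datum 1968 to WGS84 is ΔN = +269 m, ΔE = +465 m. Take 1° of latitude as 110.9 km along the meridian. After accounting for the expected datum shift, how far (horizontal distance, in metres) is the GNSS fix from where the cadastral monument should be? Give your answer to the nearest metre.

Observed coordinate differences: Δφ = +0.00260°, Δλ = +0.00587°.
Converting to metres (1° lat = 110900 m, cos φ = 0.759712): observed ΔN = 288.3 m, observed ΔE = 494.6 m.
Subtracting the expected shift leaves a residual of 288.3 − (269) = 19.3 m north and 494.6 − (465) = 29.6 m east.
Residual distance = √(19.3² + 29.6²) = 35.3 m.

35 m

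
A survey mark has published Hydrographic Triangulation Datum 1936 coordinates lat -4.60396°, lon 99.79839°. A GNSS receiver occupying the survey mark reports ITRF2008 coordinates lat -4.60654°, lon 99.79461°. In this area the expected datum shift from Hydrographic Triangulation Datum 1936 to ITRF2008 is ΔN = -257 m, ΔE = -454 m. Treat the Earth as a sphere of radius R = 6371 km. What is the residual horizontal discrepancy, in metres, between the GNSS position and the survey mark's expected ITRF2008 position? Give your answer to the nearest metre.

Observed coordinate differences: Δφ = -0.00258°, Δλ = -0.00378°.
Converting to metres (1° lat = 111195 m, cos φ = 0.996773): observed ΔN = -286.9 m, observed ΔE = -419.0 m.
Subtracting the expected shift leaves a residual of -286.9 − (-257) = -29.9 m north and -419.0 − (-454) = 35.0 m east.
Residual distance = √((-29.9)² + 35.0²) = 46.1 m.

46 m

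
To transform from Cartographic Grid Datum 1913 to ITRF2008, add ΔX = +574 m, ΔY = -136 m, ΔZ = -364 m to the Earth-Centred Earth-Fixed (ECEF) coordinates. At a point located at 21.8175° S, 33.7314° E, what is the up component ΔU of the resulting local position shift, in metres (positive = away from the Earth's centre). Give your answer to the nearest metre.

ΔU = 508 m

At φ = -21.8175°, λ = 33.7314°: sin φ = -0.371651, cos φ = 0.928372, sin λ = 0.555300, cos λ = 0.831650.
ΔU = cos φ cos λ·ΔX + cos φ sin λ·ΔY + sin φ·ΔZ = (0.928372)(0.831650)(574) + (0.928372)(0.555300)(-136) + (-0.371651)(-364) = 508.34 m.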